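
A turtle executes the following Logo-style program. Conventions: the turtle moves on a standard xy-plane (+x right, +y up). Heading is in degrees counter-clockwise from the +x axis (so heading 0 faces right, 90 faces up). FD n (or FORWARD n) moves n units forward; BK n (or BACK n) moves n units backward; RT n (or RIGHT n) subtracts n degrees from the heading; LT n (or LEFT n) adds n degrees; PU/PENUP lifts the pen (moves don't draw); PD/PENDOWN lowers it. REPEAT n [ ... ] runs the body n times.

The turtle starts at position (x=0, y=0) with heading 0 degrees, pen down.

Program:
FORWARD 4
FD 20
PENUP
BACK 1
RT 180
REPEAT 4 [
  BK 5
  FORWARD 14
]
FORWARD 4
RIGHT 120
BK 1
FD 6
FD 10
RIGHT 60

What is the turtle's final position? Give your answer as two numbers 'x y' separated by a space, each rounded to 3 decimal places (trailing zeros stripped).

Answer: -9.5 12.99

Derivation:
Executing turtle program step by step:
Start: pos=(0,0), heading=0, pen down
FD 4: (0,0) -> (4,0) [heading=0, draw]
FD 20: (4,0) -> (24,0) [heading=0, draw]
PU: pen up
BK 1: (24,0) -> (23,0) [heading=0, move]
RT 180: heading 0 -> 180
REPEAT 4 [
  -- iteration 1/4 --
  BK 5: (23,0) -> (28,0) [heading=180, move]
  FD 14: (28,0) -> (14,0) [heading=180, move]
  -- iteration 2/4 --
  BK 5: (14,0) -> (19,0) [heading=180, move]
  FD 14: (19,0) -> (5,0) [heading=180, move]
  -- iteration 3/4 --
  BK 5: (5,0) -> (10,0) [heading=180, move]
  FD 14: (10,0) -> (-4,0) [heading=180, move]
  -- iteration 4/4 --
  BK 5: (-4,0) -> (1,0) [heading=180, move]
  FD 14: (1,0) -> (-13,0) [heading=180, move]
]
FD 4: (-13,0) -> (-17,0) [heading=180, move]
RT 120: heading 180 -> 60
BK 1: (-17,0) -> (-17.5,-0.866) [heading=60, move]
FD 6: (-17.5,-0.866) -> (-14.5,4.33) [heading=60, move]
FD 10: (-14.5,4.33) -> (-9.5,12.99) [heading=60, move]
RT 60: heading 60 -> 0
Final: pos=(-9.5,12.99), heading=0, 2 segment(s) drawn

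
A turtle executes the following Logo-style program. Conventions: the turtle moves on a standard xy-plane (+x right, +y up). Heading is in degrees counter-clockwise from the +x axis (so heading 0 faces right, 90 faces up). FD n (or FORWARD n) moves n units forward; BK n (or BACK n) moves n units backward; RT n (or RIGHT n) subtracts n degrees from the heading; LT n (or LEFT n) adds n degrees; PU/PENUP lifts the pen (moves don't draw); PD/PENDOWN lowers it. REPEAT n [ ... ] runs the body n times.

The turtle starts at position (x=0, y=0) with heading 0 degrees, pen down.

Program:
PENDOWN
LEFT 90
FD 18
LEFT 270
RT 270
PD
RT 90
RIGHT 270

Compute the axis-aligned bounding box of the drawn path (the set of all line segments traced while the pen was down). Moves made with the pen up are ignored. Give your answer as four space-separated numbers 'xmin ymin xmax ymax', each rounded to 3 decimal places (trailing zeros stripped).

Answer: 0 0 0 18

Derivation:
Executing turtle program step by step:
Start: pos=(0,0), heading=0, pen down
PD: pen down
LT 90: heading 0 -> 90
FD 18: (0,0) -> (0,18) [heading=90, draw]
LT 270: heading 90 -> 0
RT 270: heading 0 -> 90
PD: pen down
RT 90: heading 90 -> 0
RT 270: heading 0 -> 90
Final: pos=(0,18), heading=90, 1 segment(s) drawn

Segment endpoints: x in {0, 0}, y in {0, 18}
xmin=0, ymin=0, xmax=0, ymax=18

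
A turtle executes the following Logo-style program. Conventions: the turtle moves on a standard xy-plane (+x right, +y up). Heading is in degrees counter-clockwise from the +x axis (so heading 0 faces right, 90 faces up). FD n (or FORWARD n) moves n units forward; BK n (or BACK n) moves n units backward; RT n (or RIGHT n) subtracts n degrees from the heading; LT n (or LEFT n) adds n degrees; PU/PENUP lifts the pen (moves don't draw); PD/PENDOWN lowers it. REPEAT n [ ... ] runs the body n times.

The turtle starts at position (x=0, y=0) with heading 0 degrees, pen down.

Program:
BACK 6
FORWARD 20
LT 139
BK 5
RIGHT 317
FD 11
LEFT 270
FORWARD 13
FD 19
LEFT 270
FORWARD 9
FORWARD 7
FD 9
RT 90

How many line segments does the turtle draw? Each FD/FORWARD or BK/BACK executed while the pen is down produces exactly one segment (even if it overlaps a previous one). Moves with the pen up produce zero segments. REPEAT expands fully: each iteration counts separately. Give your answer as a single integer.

Executing turtle program step by step:
Start: pos=(0,0), heading=0, pen down
BK 6: (0,0) -> (-6,0) [heading=0, draw]
FD 20: (-6,0) -> (14,0) [heading=0, draw]
LT 139: heading 0 -> 139
BK 5: (14,0) -> (17.774,-3.28) [heading=139, draw]
RT 317: heading 139 -> 182
FD 11: (17.774,-3.28) -> (6.78,-3.664) [heading=182, draw]
LT 270: heading 182 -> 92
FD 13: (6.78,-3.664) -> (6.327,9.328) [heading=92, draw]
FD 19: (6.327,9.328) -> (5.663,28.316) [heading=92, draw]
LT 270: heading 92 -> 2
FD 9: (5.663,28.316) -> (14.658,28.63) [heading=2, draw]
FD 7: (14.658,28.63) -> (21.654,28.875) [heading=2, draw]
FD 9: (21.654,28.875) -> (30.648,29.189) [heading=2, draw]
RT 90: heading 2 -> 272
Final: pos=(30.648,29.189), heading=272, 9 segment(s) drawn
Segments drawn: 9

Answer: 9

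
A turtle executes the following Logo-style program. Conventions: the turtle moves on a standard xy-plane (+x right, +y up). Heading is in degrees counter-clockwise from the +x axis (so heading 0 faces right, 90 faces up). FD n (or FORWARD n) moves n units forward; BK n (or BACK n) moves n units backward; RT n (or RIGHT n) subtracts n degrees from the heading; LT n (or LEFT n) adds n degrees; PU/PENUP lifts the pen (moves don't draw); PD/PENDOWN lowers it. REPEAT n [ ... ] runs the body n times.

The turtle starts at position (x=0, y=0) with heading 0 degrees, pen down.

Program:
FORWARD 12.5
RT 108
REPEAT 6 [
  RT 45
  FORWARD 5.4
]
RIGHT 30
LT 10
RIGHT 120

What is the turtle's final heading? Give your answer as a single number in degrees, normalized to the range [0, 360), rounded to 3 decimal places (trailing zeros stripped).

Answer: 202

Derivation:
Executing turtle program step by step:
Start: pos=(0,0), heading=0, pen down
FD 12.5: (0,0) -> (12.5,0) [heading=0, draw]
RT 108: heading 0 -> 252
REPEAT 6 [
  -- iteration 1/6 --
  RT 45: heading 252 -> 207
  FD 5.4: (12.5,0) -> (7.689,-2.452) [heading=207, draw]
  -- iteration 2/6 --
  RT 45: heading 207 -> 162
  FD 5.4: (7.689,-2.452) -> (2.553,-0.783) [heading=162, draw]
  -- iteration 3/6 --
  RT 45: heading 162 -> 117
  FD 5.4: (2.553,-0.783) -> (0.101,4.029) [heading=117, draw]
  -- iteration 4/6 --
  RT 45: heading 117 -> 72
  FD 5.4: (0.101,4.029) -> (1.77,9.164) [heading=72, draw]
  -- iteration 5/6 --
  RT 45: heading 72 -> 27
  FD 5.4: (1.77,9.164) -> (6.581,11.616) [heading=27, draw]
  -- iteration 6/6 --
  RT 45: heading 27 -> 342
  FD 5.4: (6.581,11.616) -> (11.717,9.947) [heading=342, draw]
]
RT 30: heading 342 -> 312
LT 10: heading 312 -> 322
RT 120: heading 322 -> 202
Final: pos=(11.717,9.947), heading=202, 7 segment(s) drawn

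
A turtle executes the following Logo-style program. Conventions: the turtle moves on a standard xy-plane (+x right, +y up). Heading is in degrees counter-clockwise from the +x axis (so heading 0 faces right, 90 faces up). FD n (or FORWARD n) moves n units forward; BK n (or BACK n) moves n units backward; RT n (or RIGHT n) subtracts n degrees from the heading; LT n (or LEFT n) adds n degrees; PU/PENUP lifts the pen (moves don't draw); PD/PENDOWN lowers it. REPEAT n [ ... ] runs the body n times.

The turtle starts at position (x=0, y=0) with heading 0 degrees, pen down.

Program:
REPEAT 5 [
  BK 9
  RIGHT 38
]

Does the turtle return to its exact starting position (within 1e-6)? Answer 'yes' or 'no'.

Executing turtle program step by step:
Start: pos=(0,0), heading=0, pen down
REPEAT 5 [
  -- iteration 1/5 --
  BK 9: (0,0) -> (-9,0) [heading=0, draw]
  RT 38: heading 0 -> 322
  -- iteration 2/5 --
  BK 9: (-9,0) -> (-16.092,5.541) [heading=322, draw]
  RT 38: heading 322 -> 284
  -- iteration 3/5 --
  BK 9: (-16.092,5.541) -> (-18.269,14.274) [heading=284, draw]
  RT 38: heading 284 -> 246
  -- iteration 4/5 --
  BK 9: (-18.269,14.274) -> (-14.609,22.496) [heading=246, draw]
  RT 38: heading 246 -> 208
  -- iteration 5/5 --
  BK 9: (-14.609,22.496) -> (-6.662,26.721) [heading=208, draw]
  RT 38: heading 208 -> 170
]
Final: pos=(-6.662,26.721), heading=170, 5 segment(s) drawn

Start position: (0, 0)
Final position: (-6.662, 26.721)
Distance = 27.539; >= 1e-6 -> NOT closed

Answer: no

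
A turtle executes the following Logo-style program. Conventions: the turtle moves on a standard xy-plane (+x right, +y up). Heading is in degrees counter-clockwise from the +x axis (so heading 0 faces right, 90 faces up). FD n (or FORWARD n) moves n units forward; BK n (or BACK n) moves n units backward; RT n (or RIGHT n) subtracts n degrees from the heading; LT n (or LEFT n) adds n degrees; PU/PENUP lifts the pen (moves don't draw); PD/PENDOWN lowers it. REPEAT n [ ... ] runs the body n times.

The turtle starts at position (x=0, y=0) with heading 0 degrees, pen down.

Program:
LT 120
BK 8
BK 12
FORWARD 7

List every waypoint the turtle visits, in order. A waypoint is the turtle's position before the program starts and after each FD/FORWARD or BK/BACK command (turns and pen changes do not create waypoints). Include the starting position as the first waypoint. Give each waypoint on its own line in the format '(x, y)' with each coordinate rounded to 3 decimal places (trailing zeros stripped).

Answer: (0, 0)
(4, -6.928)
(10, -17.321)
(6.5, -11.258)

Derivation:
Executing turtle program step by step:
Start: pos=(0,0), heading=0, pen down
LT 120: heading 0 -> 120
BK 8: (0,0) -> (4,-6.928) [heading=120, draw]
BK 12: (4,-6.928) -> (10,-17.321) [heading=120, draw]
FD 7: (10,-17.321) -> (6.5,-11.258) [heading=120, draw]
Final: pos=(6.5,-11.258), heading=120, 3 segment(s) drawn
Waypoints (4 total):
(0, 0)
(4, -6.928)
(10, -17.321)
(6.5, -11.258)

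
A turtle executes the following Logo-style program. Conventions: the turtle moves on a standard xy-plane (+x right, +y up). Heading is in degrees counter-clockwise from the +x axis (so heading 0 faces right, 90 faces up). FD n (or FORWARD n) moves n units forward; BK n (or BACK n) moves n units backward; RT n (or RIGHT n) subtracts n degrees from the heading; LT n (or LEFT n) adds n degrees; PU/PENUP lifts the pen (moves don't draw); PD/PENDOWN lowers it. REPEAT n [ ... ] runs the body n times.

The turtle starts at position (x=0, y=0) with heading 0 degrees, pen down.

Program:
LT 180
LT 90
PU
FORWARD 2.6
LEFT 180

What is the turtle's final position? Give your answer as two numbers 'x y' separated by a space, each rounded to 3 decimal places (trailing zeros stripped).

Executing turtle program step by step:
Start: pos=(0,0), heading=0, pen down
LT 180: heading 0 -> 180
LT 90: heading 180 -> 270
PU: pen up
FD 2.6: (0,0) -> (0,-2.6) [heading=270, move]
LT 180: heading 270 -> 90
Final: pos=(0,-2.6), heading=90, 0 segment(s) drawn

Answer: 0 -2.6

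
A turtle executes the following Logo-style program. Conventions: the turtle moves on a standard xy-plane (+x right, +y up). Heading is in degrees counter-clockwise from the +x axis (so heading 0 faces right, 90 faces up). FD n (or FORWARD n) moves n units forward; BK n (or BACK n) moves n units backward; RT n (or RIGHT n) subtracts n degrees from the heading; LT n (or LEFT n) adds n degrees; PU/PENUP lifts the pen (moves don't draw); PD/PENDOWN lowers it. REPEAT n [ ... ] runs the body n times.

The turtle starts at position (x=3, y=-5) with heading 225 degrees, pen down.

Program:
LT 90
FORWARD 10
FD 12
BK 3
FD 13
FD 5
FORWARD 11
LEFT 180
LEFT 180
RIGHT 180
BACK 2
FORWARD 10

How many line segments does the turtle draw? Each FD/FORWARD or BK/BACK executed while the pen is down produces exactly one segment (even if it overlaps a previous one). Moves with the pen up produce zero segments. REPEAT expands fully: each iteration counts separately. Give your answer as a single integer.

Executing turtle program step by step:
Start: pos=(3,-5), heading=225, pen down
LT 90: heading 225 -> 315
FD 10: (3,-5) -> (10.071,-12.071) [heading=315, draw]
FD 12: (10.071,-12.071) -> (18.556,-20.556) [heading=315, draw]
BK 3: (18.556,-20.556) -> (16.435,-18.435) [heading=315, draw]
FD 13: (16.435,-18.435) -> (25.627,-27.627) [heading=315, draw]
FD 5: (25.627,-27.627) -> (29.163,-31.163) [heading=315, draw]
FD 11: (29.163,-31.163) -> (36.941,-38.941) [heading=315, draw]
LT 180: heading 315 -> 135
LT 180: heading 135 -> 315
RT 180: heading 315 -> 135
BK 2: (36.941,-38.941) -> (38.355,-40.355) [heading=135, draw]
FD 10: (38.355,-40.355) -> (31.284,-33.284) [heading=135, draw]
Final: pos=(31.284,-33.284), heading=135, 8 segment(s) drawn
Segments drawn: 8

Answer: 8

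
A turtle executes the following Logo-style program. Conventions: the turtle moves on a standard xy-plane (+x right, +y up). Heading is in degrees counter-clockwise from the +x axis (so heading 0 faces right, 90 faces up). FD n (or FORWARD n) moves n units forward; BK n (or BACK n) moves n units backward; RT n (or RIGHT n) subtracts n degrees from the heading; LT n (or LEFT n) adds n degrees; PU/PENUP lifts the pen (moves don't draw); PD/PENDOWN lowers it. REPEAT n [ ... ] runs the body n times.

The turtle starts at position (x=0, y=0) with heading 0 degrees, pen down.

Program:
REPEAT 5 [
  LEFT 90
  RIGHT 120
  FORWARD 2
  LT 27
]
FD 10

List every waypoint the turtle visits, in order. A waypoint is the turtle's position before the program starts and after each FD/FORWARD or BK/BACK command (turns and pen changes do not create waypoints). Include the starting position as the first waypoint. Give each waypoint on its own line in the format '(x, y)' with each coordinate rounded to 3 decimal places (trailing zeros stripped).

Answer: (0, 0)
(1.732, -1)
(3.409, -2.089)
(5.027, -3.265)
(6.582, -4.523)
(8.068, -5.862)
(17.727, -8.45)

Derivation:
Executing turtle program step by step:
Start: pos=(0,0), heading=0, pen down
REPEAT 5 [
  -- iteration 1/5 --
  LT 90: heading 0 -> 90
  RT 120: heading 90 -> 330
  FD 2: (0,0) -> (1.732,-1) [heading=330, draw]
  LT 27: heading 330 -> 357
  -- iteration 2/5 --
  LT 90: heading 357 -> 87
  RT 120: heading 87 -> 327
  FD 2: (1.732,-1) -> (3.409,-2.089) [heading=327, draw]
  LT 27: heading 327 -> 354
  -- iteration 3/5 --
  LT 90: heading 354 -> 84
  RT 120: heading 84 -> 324
  FD 2: (3.409,-2.089) -> (5.027,-3.265) [heading=324, draw]
  LT 27: heading 324 -> 351
  -- iteration 4/5 --
  LT 90: heading 351 -> 81
  RT 120: heading 81 -> 321
  FD 2: (5.027,-3.265) -> (6.582,-4.523) [heading=321, draw]
  LT 27: heading 321 -> 348
  -- iteration 5/5 --
  LT 90: heading 348 -> 78
  RT 120: heading 78 -> 318
  FD 2: (6.582,-4.523) -> (8.068,-5.862) [heading=318, draw]
  LT 27: heading 318 -> 345
]
FD 10: (8.068,-5.862) -> (17.727,-8.45) [heading=345, draw]
Final: pos=(17.727,-8.45), heading=345, 6 segment(s) drawn
Waypoints (7 total):
(0, 0)
(1.732, -1)
(3.409, -2.089)
(5.027, -3.265)
(6.582, -4.523)
(8.068, -5.862)
(17.727, -8.45)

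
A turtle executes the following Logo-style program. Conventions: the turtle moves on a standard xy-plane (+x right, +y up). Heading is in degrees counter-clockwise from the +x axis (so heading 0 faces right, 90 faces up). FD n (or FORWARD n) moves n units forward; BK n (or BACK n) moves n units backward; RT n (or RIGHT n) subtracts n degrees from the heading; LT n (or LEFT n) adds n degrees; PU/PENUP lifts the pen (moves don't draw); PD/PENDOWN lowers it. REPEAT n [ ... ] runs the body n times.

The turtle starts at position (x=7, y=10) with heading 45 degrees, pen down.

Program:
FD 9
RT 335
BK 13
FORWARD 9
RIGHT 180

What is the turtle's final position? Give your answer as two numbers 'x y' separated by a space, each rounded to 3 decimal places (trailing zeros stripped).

Answer: 11.996 12.605

Derivation:
Executing turtle program step by step:
Start: pos=(7,10), heading=45, pen down
FD 9: (7,10) -> (13.364,16.364) [heading=45, draw]
RT 335: heading 45 -> 70
BK 13: (13.364,16.364) -> (8.918,4.148) [heading=70, draw]
FD 9: (8.918,4.148) -> (11.996,12.605) [heading=70, draw]
RT 180: heading 70 -> 250
Final: pos=(11.996,12.605), heading=250, 3 segment(s) drawn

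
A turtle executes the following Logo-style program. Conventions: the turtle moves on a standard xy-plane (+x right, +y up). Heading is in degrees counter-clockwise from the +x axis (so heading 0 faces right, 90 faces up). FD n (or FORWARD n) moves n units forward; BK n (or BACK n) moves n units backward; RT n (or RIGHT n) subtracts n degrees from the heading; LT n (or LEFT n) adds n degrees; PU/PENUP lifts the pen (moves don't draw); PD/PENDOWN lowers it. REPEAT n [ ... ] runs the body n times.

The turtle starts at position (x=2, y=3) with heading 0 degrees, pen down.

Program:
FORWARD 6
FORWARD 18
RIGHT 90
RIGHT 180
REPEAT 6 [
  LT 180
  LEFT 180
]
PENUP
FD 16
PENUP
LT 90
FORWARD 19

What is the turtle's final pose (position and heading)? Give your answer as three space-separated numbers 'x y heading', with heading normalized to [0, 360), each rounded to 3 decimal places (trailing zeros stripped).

Executing turtle program step by step:
Start: pos=(2,3), heading=0, pen down
FD 6: (2,3) -> (8,3) [heading=0, draw]
FD 18: (8,3) -> (26,3) [heading=0, draw]
RT 90: heading 0 -> 270
RT 180: heading 270 -> 90
REPEAT 6 [
  -- iteration 1/6 --
  LT 180: heading 90 -> 270
  LT 180: heading 270 -> 90
  -- iteration 2/6 --
  LT 180: heading 90 -> 270
  LT 180: heading 270 -> 90
  -- iteration 3/6 --
  LT 180: heading 90 -> 270
  LT 180: heading 270 -> 90
  -- iteration 4/6 --
  LT 180: heading 90 -> 270
  LT 180: heading 270 -> 90
  -- iteration 5/6 --
  LT 180: heading 90 -> 270
  LT 180: heading 270 -> 90
  -- iteration 6/6 --
  LT 180: heading 90 -> 270
  LT 180: heading 270 -> 90
]
PU: pen up
FD 16: (26,3) -> (26,19) [heading=90, move]
PU: pen up
LT 90: heading 90 -> 180
FD 19: (26,19) -> (7,19) [heading=180, move]
Final: pos=(7,19), heading=180, 2 segment(s) drawn

Answer: 7 19 180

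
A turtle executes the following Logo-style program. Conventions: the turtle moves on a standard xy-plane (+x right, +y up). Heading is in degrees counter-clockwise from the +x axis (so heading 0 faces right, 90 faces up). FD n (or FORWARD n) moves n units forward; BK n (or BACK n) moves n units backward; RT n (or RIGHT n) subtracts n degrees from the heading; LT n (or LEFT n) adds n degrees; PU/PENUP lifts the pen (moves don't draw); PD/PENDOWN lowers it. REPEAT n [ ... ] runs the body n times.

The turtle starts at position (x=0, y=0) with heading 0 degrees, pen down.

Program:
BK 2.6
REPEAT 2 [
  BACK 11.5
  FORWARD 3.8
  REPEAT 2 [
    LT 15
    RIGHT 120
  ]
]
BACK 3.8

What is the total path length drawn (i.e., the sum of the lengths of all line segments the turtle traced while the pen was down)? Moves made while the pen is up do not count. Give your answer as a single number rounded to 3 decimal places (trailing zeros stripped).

Executing turtle program step by step:
Start: pos=(0,0), heading=0, pen down
BK 2.6: (0,0) -> (-2.6,0) [heading=0, draw]
REPEAT 2 [
  -- iteration 1/2 --
  BK 11.5: (-2.6,0) -> (-14.1,0) [heading=0, draw]
  FD 3.8: (-14.1,0) -> (-10.3,0) [heading=0, draw]
  REPEAT 2 [
    -- iteration 1/2 --
    LT 15: heading 0 -> 15
    RT 120: heading 15 -> 255
    -- iteration 2/2 --
    LT 15: heading 255 -> 270
    RT 120: heading 270 -> 150
  ]
  -- iteration 2/2 --
  BK 11.5: (-10.3,0) -> (-0.341,-5.75) [heading=150, draw]
  FD 3.8: (-0.341,-5.75) -> (-3.632,-3.85) [heading=150, draw]
  REPEAT 2 [
    -- iteration 1/2 --
    LT 15: heading 150 -> 165
    RT 120: heading 165 -> 45
    -- iteration 2/2 --
    LT 15: heading 45 -> 60
    RT 120: heading 60 -> 300
  ]
]
BK 3.8: (-3.632,-3.85) -> (-5.532,-0.559) [heading=300, draw]
Final: pos=(-5.532,-0.559), heading=300, 6 segment(s) drawn

Segment lengths:
  seg 1: (0,0) -> (-2.6,0), length = 2.6
  seg 2: (-2.6,0) -> (-14.1,0), length = 11.5
  seg 3: (-14.1,0) -> (-10.3,0), length = 3.8
  seg 4: (-10.3,0) -> (-0.341,-5.75), length = 11.5
  seg 5: (-0.341,-5.75) -> (-3.632,-3.85), length = 3.8
  seg 6: (-3.632,-3.85) -> (-5.532,-0.559), length = 3.8
Total = 37

Answer: 37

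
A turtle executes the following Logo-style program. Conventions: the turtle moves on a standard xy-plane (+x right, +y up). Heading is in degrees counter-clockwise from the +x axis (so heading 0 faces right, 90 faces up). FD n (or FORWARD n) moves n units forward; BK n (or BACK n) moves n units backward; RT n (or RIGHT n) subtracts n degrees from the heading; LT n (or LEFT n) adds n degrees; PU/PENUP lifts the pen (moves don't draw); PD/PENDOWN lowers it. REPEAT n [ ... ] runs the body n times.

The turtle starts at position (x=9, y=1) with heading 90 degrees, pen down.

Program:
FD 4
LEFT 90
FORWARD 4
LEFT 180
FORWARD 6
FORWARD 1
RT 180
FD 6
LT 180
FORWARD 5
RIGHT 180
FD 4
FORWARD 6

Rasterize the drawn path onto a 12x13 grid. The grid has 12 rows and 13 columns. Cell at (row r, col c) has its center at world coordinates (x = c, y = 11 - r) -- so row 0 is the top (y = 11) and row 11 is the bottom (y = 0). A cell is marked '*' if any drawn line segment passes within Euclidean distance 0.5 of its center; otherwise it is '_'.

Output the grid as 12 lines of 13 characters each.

Segment 0: (9,1) -> (9,5)
Segment 1: (9,5) -> (5,5)
Segment 2: (5,5) -> (11,5)
Segment 3: (11,5) -> (12,5)
Segment 4: (12,5) -> (6,5)
Segment 5: (6,5) -> (11,5)
Segment 6: (11,5) -> (7,5)
Segment 7: (7,5) -> (1,5)

Answer: _____________
_____________
_____________
_____________
_____________
_____________
_************
_________*___
_________*___
_________*___
_________*___
_____________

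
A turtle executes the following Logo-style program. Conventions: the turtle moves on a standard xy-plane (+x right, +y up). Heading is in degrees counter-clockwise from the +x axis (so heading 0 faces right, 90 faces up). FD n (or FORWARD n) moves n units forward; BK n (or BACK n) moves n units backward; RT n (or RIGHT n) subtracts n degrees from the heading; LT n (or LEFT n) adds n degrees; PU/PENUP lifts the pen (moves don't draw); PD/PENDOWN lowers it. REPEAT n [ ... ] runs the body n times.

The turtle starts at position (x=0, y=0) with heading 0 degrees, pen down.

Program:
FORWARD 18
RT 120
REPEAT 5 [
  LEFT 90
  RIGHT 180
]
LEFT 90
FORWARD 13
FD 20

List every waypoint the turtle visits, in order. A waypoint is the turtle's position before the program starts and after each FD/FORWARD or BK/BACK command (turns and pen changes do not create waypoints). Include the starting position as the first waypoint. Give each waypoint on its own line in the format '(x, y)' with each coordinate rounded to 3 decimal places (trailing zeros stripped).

Answer: (0, 0)
(18, 0)
(11.5, -11.258)
(1.5, -28.579)

Derivation:
Executing turtle program step by step:
Start: pos=(0,0), heading=0, pen down
FD 18: (0,0) -> (18,0) [heading=0, draw]
RT 120: heading 0 -> 240
REPEAT 5 [
  -- iteration 1/5 --
  LT 90: heading 240 -> 330
  RT 180: heading 330 -> 150
  -- iteration 2/5 --
  LT 90: heading 150 -> 240
  RT 180: heading 240 -> 60
  -- iteration 3/5 --
  LT 90: heading 60 -> 150
  RT 180: heading 150 -> 330
  -- iteration 4/5 --
  LT 90: heading 330 -> 60
  RT 180: heading 60 -> 240
  -- iteration 5/5 --
  LT 90: heading 240 -> 330
  RT 180: heading 330 -> 150
]
LT 90: heading 150 -> 240
FD 13: (18,0) -> (11.5,-11.258) [heading=240, draw]
FD 20: (11.5,-11.258) -> (1.5,-28.579) [heading=240, draw]
Final: pos=(1.5,-28.579), heading=240, 3 segment(s) drawn
Waypoints (4 total):
(0, 0)
(18, 0)
(11.5, -11.258)
(1.5, -28.579)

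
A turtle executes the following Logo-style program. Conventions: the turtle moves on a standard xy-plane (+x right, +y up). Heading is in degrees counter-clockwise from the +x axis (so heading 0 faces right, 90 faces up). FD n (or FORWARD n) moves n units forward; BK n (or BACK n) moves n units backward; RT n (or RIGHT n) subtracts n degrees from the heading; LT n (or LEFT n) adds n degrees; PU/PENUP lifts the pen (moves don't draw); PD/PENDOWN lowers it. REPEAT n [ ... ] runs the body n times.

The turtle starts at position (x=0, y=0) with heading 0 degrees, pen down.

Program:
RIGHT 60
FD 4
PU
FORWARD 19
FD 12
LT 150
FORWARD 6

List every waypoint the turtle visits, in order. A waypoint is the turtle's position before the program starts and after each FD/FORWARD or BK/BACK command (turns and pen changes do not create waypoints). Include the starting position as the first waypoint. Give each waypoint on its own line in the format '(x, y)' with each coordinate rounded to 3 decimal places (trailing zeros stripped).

Answer: (0, 0)
(2, -3.464)
(11.5, -19.919)
(17.5, -30.311)
(17.5, -24.311)

Derivation:
Executing turtle program step by step:
Start: pos=(0,0), heading=0, pen down
RT 60: heading 0 -> 300
FD 4: (0,0) -> (2,-3.464) [heading=300, draw]
PU: pen up
FD 19: (2,-3.464) -> (11.5,-19.919) [heading=300, move]
FD 12: (11.5,-19.919) -> (17.5,-30.311) [heading=300, move]
LT 150: heading 300 -> 90
FD 6: (17.5,-30.311) -> (17.5,-24.311) [heading=90, move]
Final: pos=(17.5,-24.311), heading=90, 1 segment(s) drawn
Waypoints (5 total):
(0, 0)
(2, -3.464)
(11.5, -19.919)
(17.5, -30.311)
(17.5, -24.311)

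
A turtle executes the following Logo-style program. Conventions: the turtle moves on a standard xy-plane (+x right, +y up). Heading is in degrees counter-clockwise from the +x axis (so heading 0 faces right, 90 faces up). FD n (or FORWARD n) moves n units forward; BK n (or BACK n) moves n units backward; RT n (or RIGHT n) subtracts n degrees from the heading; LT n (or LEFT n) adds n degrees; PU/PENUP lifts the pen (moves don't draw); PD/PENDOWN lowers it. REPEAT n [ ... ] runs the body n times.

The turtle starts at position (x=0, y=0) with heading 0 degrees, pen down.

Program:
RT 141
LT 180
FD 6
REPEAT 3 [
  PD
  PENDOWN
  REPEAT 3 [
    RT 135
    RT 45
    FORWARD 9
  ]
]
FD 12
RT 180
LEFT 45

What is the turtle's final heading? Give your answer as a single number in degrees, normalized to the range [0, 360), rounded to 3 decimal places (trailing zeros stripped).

Answer: 84

Derivation:
Executing turtle program step by step:
Start: pos=(0,0), heading=0, pen down
RT 141: heading 0 -> 219
LT 180: heading 219 -> 39
FD 6: (0,0) -> (4.663,3.776) [heading=39, draw]
REPEAT 3 [
  -- iteration 1/3 --
  PD: pen down
  PD: pen down
  REPEAT 3 [
    -- iteration 1/3 --
    RT 135: heading 39 -> 264
    RT 45: heading 264 -> 219
    FD 9: (4.663,3.776) -> (-2.331,-1.888) [heading=219, draw]
    -- iteration 2/3 --
    RT 135: heading 219 -> 84
    RT 45: heading 84 -> 39
    FD 9: (-2.331,-1.888) -> (4.663,3.776) [heading=39, draw]
    -- iteration 3/3 --
    RT 135: heading 39 -> 264
    RT 45: heading 264 -> 219
    FD 9: (4.663,3.776) -> (-2.331,-1.888) [heading=219, draw]
  ]
  -- iteration 2/3 --
  PD: pen down
  PD: pen down
  REPEAT 3 [
    -- iteration 1/3 --
    RT 135: heading 219 -> 84
    RT 45: heading 84 -> 39
    FD 9: (-2.331,-1.888) -> (4.663,3.776) [heading=39, draw]
    -- iteration 2/3 --
    RT 135: heading 39 -> 264
    RT 45: heading 264 -> 219
    FD 9: (4.663,3.776) -> (-2.331,-1.888) [heading=219, draw]
    -- iteration 3/3 --
    RT 135: heading 219 -> 84
    RT 45: heading 84 -> 39
    FD 9: (-2.331,-1.888) -> (4.663,3.776) [heading=39, draw]
  ]
  -- iteration 3/3 --
  PD: pen down
  PD: pen down
  REPEAT 3 [
    -- iteration 1/3 --
    RT 135: heading 39 -> 264
    RT 45: heading 264 -> 219
    FD 9: (4.663,3.776) -> (-2.331,-1.888) [heading=219, draw]
    -- iteration 2/3 --
    RT 135: heading 219 -> 84
    RT 45: heading 84 -> 39
    FD 9: (-2.331,-1.888) -> (4.663,3.776) [heading=39, draw]
    -- iteration 3/3 --
    RT 135: heading 39 -> 264
    RT 45: heading 264 -> 219
    FD 9: (4.663,3.776) -> (-2.331,-1.888) [heading=219, draw]
  ]
]
FD 12: (-2.331,-1.888) -> (-11.657,-9.44) [heading=219, draw]
RT 180: heading 219 -> 39
LT 45: heading 39 -> 84
Final: pos=(-11.657,-9.44), heading=84, 11 segment(s) drawn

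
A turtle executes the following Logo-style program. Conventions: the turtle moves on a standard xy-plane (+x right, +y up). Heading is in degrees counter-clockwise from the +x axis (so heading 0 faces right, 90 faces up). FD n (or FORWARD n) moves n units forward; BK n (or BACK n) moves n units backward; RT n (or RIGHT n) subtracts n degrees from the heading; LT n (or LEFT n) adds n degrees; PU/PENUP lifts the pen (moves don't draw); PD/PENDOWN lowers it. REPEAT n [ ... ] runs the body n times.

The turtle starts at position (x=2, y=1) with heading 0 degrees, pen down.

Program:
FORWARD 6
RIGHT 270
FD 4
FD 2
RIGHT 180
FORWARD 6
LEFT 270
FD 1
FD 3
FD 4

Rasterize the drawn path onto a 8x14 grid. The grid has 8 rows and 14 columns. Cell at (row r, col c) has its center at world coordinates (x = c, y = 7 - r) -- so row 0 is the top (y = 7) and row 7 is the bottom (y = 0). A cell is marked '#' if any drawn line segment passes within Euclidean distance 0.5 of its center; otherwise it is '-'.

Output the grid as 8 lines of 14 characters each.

Answer: --------#-----
--------#-----
--------#-----
--------#-----
--------#-----
--------#-----
#########-----
--------------

Derivation:
Segment 0: (2,1) -> (8,1)
Segment 1: (8,1) -> (8,5)
Segment 2: (8,5) -> (8,7)
Segment 3: (8,7) -> (8,1)
Segment 4: (8,1) -> (7,1)
Segment 5: (7,1) -> (4,1)
Segment 6: (4,1) -> (0,1)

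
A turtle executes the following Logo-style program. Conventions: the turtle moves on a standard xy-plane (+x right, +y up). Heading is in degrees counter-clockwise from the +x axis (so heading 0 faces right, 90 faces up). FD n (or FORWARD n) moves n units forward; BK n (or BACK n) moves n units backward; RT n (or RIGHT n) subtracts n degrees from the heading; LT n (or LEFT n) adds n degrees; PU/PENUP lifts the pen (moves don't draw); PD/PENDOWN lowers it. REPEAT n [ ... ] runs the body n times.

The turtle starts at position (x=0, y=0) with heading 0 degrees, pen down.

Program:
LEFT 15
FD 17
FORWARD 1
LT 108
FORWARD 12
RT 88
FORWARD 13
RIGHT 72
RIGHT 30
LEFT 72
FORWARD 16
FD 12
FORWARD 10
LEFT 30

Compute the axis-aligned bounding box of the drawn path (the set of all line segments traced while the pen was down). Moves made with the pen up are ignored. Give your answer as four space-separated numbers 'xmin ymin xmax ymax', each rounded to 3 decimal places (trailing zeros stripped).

Executing turtle program step by step:
Start: pos=(0,0), heading=0, pen down
LT 15: heading 0 -> 15
FD 17: (0,0) -> (16.421,4.4) [heading=15, draw]
FD 1: (16.421,4.4) -> (17.387,4.659) [heading=15, draw]
LT 108: heading 15 -> 123
FD 12: (17.387,4.659) -> (10.851,14.723) [heading=123, draw]
RT 88: heading 123 -> 35
FD 13: (10.851,14.723) -> (21.5,22.179) [heading=35, draw]
RT 72: heading 35 -> 323
RT 30: heading 323 -> 293
LT 72: heading 293 -> 5
FD 16: (21.5,22.179) -> (37.439,23.574) [heading=5, draw]
FD 12: (37.439,23.574) -> (49.393,24.62) [heading=5, draw]
FD 10: (49.393,24.62) -> (59.355,25.491) [heading=5, draw]
LT 30: heading 5 -> 35
Final: pos=(59.355,25.491), heading=35, 7 segment(s) drawn

Segment endpoints: x in {0, 10.851, 16.421, 17.387, 21.5, 37.439, 49.393, 59.355}, y in {0, 4.4, 4.659, 14.723, 22.179, 23.574, 24.62, 25.491}
xmin=0, ymin=0, xmax=59.355, ymax=25.491

Answer: 0 0 59.355 25.491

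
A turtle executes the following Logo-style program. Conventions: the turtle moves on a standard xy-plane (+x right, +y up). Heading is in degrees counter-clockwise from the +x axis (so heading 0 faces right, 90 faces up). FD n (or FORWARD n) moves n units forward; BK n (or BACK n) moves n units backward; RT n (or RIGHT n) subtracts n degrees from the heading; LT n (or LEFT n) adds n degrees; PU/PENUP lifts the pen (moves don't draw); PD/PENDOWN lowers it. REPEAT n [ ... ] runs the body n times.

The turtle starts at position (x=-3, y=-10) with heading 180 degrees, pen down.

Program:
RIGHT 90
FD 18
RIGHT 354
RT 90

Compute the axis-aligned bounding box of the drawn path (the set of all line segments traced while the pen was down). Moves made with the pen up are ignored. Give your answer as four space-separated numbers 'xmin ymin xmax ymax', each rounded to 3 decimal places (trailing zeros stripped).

Answer: -3 -10 -3 8

Derivation:
Executing turtle program step by step:
Start: pos=(-3,-10), heading=180, pen down
RT 90: heading 180 -> 90
FD 18: (-3,-10) -> (-3,8) [heading=90, draw]
RT 354: heading 90 -> 96
RT 90: heading 96 -> 6
Final: pos=(-3,8), heading=6, 1 segment(s) drawn

Segment endpoints: x in {-3, -3}, y in {-10, 8}
xmin=-3, ymin=-10, xmax=-3, ymax=8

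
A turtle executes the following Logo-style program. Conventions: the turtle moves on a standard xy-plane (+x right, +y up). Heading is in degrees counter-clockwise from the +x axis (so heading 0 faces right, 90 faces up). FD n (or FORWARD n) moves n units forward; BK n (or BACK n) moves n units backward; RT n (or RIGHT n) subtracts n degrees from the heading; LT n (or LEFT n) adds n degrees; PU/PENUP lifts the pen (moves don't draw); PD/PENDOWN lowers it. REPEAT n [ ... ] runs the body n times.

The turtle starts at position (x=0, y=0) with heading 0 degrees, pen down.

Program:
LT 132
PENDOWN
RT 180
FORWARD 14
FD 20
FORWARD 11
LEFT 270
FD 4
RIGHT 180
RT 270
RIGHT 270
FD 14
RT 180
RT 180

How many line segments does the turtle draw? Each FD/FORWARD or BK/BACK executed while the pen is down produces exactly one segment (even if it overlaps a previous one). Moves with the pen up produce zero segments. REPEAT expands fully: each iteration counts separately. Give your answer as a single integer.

Executing turtle program step by step:
Start: pos=(0,0), heading=0, pen down
LT 132: heading 0 -> 132
PD: pen down
RT 180: heading 132 -> 312
FD 14: (0,0) -> (9.368,-10.404) [heading=312, draw]
FD 20: (9.368,-10.404) -> (22.75,-25.267) [heading=312, draw]
FD 11: (22.75,-25.267) -> (30.111,-33.442) [heading=312, draw]
LT 270: heading 312 -> 222
FD 4: (30.111,-33.442) -> (27.138,-36.118) [heading=222, draw]
RT 180: heading 222 -> 42
RT 270: heading 42 -> 132
RT 270: heading 132 -> 222
FD 14: (27.138,-36.118) -> (16.734,-45.486) [heading=222, draw]
RT 180: heading 222 -> 42
RT 180: heading 42 -> 222
Final: pos=(16.734,-45.486), heading=222, 5 segment(s) drawn
Segments drawn: 5

Answer: 5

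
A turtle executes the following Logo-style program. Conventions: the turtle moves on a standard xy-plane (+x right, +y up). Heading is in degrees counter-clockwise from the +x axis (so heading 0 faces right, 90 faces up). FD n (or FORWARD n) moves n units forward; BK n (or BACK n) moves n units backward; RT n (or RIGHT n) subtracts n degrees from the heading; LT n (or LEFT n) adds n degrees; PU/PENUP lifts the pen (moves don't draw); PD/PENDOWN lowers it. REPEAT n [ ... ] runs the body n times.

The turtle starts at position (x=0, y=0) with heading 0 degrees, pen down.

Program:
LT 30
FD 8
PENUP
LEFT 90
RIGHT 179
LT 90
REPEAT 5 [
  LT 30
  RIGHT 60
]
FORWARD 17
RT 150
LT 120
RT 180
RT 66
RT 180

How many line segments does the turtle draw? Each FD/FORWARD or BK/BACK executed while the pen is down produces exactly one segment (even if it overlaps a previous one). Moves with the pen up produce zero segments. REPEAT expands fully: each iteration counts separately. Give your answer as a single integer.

Executing turtle program step by step:
Start: pos=(0,0), heading=0, pen down
LT 30: heading 0 -> 30
FD 8: (0,0) -> (6.928,4) [heading=30, draw]
PU: pen up
LT 90: heading 30 -> 120
RT 179: heading 120 -> 301
LT 90: heading 301 -> 31
REPEAT 5 [
  -- iteration 1/5 --
  LT 30: heading 31 -> 61
  RT 60: heading 61 -> 1
  -- iteration 2/5 --
  LT 30: heading 1 -> 31
  RT 60: heading 31 -> 331
  -- iteration 3/5 --
  LT 30: heading 331 -> 1
  RT 60: heading 1 -> 301
  -- iteration 4/5 --
  LT 30: heading 301 -> 331
  RT 60: heading 331 -> 271
  -- iteration 5/5 --
  LT 30: heading 271 -> 301
  RT 60: heading 301 -> 241
]
FD 17: (6.928,4) -> (-1.314,-10.869) [heading=241, move]
RT 150: heading 241 -> 91
LT 120: heading 91 -> 211
RT 180: heading 211 -> 31
RT 66: heading 31 -> 325
RT 180: heading 325 -> 145
Final: pos=(-1.314,-10.869), heading=145, 1 segment(s) drawn
Segments drawn: 1

Answer: 1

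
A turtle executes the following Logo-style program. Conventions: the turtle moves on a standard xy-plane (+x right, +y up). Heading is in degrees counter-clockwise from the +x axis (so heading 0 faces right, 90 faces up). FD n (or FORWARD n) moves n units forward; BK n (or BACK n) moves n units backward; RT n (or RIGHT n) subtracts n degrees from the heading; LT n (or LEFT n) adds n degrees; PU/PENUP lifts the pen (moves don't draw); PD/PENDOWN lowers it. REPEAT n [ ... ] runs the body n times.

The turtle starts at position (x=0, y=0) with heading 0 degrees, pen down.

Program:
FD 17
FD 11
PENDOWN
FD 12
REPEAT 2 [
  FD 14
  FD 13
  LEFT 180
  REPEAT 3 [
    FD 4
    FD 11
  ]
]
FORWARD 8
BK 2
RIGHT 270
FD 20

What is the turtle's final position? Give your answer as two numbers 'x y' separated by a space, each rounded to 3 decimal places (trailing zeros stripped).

Executing turtle program step by step:
Start: pos=(0,0), heading=0, pen down
FD 17: (0,0) -> (17,0) [heading=0, draw]
FD 11: (17,0) -> (28,0) [heading=0, draw]
PD: pen down
FD 12: (28,0) -> (40,0) [heading=0, draw]
REPEAT 2 [
  -- iteration 1/2 --
  FD 14: (40,0) -> (54,0) [heading=0, draw]
  FD 13: (54,0) -> (67,0) [heading=0, draw]
  LT 180: heading 0 -> 180
  REPEAT 3 [
    -- iteration 1/3 --
    FD 4: (67,0) -> (63,0) [heading=180, draw]
    FD 11: (63,0) -> (52,0) [heading=180, draw]
    -- iteration 2/3 --
    FD 4: (52,0) -> (48,0) [heading=180, draw]
    FD 11: (48,0) -> (37,0) [heading=180, draw]
    -- iteration 3/3 --
    FD 4: (37,0) -> (33,0) [heading=180, draw]
    FD 11: (33,0) -> (22,0) [heading=180, draw]
  ]
  -- iteration 2/2 --
  FD 14: (22,0) -> (8,0) [heading=180, draw]
  FD 13: (8,0) -> (-5,0) [heading=180, draw]
  LT 180: heading 180 -> 0
  REPEAT 3 [
    -- iteration 1/3 --
    FD 4: (-5,0) -> (-1,0) [heading=0, draw]
    FD 11: (-1,0) -> (10,0) [heading=0, draw]
    -- iteration 2/3 --
    FD 4: (10,0) -> (14,0) [heading=0, draw]
    FD 11: (14,0) -> (25,0) [heading=0, draw]
    -- iteration 3/3 --
    FD 4: (25,0) -> (29,0) [heading=0, draw]
    FD 11: (29,0) -> (40,0) [heading=0, draw]
  ]
]
FD 8: (40,0) -> (48,0) [heading=0, draw]
BK 2: (48,0) -> (46,0) [heading=0, draw]
RT 270: heading 0 -> 90
FD 20: (46,0) -> (46,20) [heading=90, draw]
Final: pos=(46,20), heading=90, 22 segment(s) drawn

Answer: 46 20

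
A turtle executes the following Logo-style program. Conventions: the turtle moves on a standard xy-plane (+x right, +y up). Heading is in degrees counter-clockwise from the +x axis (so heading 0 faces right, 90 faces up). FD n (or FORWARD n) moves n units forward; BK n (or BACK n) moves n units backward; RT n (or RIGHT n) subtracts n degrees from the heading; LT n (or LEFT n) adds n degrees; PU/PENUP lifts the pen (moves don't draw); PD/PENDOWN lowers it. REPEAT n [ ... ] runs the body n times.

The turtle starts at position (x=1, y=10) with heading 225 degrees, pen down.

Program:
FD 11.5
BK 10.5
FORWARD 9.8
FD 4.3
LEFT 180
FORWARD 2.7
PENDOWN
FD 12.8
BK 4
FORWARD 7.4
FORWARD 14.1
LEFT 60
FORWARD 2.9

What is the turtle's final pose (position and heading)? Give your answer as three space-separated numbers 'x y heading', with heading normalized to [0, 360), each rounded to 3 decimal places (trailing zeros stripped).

Executing turtle program step by step:
Start: pos=(1,10), heading=225, pen down
FD 11.5: (1,10) -> (-7.132,1.868) [heading=225, draw]
BK 10.5: (-7.132,1.868) -> (0.293,9.293) [heading=225, draw]
FD 9.8: (0.293,9.293) -> (-6.637,2.363) [heading=225, draw]
FD 4.3: (-6.637,2.363) -> (-9.677,-0.677) [heading=225, draw]
LT 180: heading 225 -> 45
FD 2.7: (-9.677,-0.677) -> (-7.768,1.232) [heading=45, draw]
PD: pen down
FD 12.8: (-7.768,1.232) -> (1.283,10.283) [heading=45, draw]
BK 4: (1.283,10.283) -> (-1.546,7.454) [heading=45, draw]
FD 7.4: (-1.546,7.454) -> (3.687,12.687) [heading=45, draw]
FD 14.1: (3.687,12.687) -> (13.657,22.657) [heading=45, draw]
LT 60: heading 45 -> 105
FD 2.9: (13.657,22.657) -> (12.907,25.458) [heading=105, draw]
Final: pos=(12.907,25.458), heading=105, 10 segment(s) drawn

Answer: 12.907 25.458 105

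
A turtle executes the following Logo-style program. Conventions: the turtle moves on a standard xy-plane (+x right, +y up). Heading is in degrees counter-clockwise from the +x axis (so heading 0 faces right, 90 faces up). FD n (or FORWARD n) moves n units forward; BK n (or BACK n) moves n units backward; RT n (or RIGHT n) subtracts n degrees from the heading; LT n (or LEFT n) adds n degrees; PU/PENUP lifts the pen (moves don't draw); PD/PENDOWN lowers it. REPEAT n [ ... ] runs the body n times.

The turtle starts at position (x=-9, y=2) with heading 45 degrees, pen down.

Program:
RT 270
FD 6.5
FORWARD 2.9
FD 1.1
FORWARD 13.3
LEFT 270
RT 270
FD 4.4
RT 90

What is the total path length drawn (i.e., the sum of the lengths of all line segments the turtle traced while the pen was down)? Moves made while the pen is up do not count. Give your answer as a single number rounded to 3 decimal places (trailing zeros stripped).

Executing turtle program step by step:
Start: pos=(-9,2), heading=45, pen down
RT 270: heading 45 -> 135
FD 6.5: (-9,2) -> (-13.596,6.596) [heading=135, draw]
FD 2.9: (-13.596,6.596) -> (-15.647,8.647) [heading=135, draw]
FD 1.1: (-15.647,8.647) -> (-16.425,9.425) [heading=135, draw]
FD 13.3: (-16.425,9.425) -> (-25.829,18.829) [heading=135, draw]
LT 270: heading 135 -> 45
RT 270: heading 45 -> 135
FD 4.4: (-25.829,18.829) -> (-28.94,21.94) [heading=135, draw]
RT 90: heading 135 -> 45
Final: pos=(-28.94,21.94), heading=45, 5 segment(s) drawn

Segment lengths:
  seg 1: (-9,2) -> (-13.596,6.596), length = 6.5
  seg 2: (-13.596,6.596) -> (-15.647,8.647), length = 2.9
  seg 3: (-15.647,8.647) -> (-16.425,9.425), length = 1.1
  seg 4: (-16.425,9.425) -> (-25.829,18.829), length = 13.3
  seg 5: (-25.829,18.829) -> (-28.94,21.94), length = 4.4
Total = 28.2

Answer: 28.2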